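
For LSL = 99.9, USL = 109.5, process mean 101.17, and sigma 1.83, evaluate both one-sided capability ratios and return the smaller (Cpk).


Cpu = (USL - mean) / (3*sigma) = (109.5 - 101.17) / (3*1.83) = 1.5173
Cpl = (mean - LSL) / (3*sigma) = (101.17 - 99.9) / (3*1.83) = 0.2313
Cpk = min(Cpu, Cpl) = 0.2313

0.2313


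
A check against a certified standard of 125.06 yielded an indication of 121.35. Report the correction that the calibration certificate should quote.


Correction = standard - reading
= 125.06 - 121.35
= 3.7100

3.7100


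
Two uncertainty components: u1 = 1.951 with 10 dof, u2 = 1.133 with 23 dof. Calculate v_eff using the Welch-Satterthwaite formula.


uc = sqrt(u1^2 + u2^2) = sqrt(1.951^2 + 1.133^2) = 2.2561228
v_eff = uc^4 / (u1^4/v1 + u2^4/v2)
= 2.2561228^4 / (1.951^4/10 + 1.133^4/23)
= 25.909017 / 1.5205148
v_eff = 17.0396

17.0396


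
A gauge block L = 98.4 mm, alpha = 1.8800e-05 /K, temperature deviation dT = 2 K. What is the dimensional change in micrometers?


dL = L * alpha * dT
= 98.4 * 1.8800e-05 * 2
= 0.0036998 mm
dL_um = 0.0036998 * 1000 = 3.6998 um

3.6998


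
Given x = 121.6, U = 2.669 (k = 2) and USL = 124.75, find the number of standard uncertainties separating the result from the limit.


u = U / k = 2.669 / 2 = 1.3345
margin = |USL - x| = |124.75 - 121.6| = 3.15
z = margin / u = 3.15 / 1.3345
z = 2.3604

2.3604


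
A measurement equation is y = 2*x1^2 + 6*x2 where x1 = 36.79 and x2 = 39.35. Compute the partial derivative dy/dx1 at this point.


y = 2*x1^2 + 6*x2
dy/dx1 = 2*2*x1
Evaluate at x1 = 36.79: c1 = 4 * 36.79
c1 = 147.1600

147.1600


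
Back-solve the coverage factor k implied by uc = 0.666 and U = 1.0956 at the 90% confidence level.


k = U / uc
k = 1.0956 / 0.666
k = 1.645

1.645


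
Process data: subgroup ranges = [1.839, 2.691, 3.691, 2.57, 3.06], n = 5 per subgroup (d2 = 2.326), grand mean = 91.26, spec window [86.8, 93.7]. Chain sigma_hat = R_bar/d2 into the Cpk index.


R_bar = (1.839 + 2.691 + 3.691 + 2.57 + 3.06) / 5 = 2.7702
sigma = R_bar / d2 = 2.7702 / 2.326 = 1.1909716
Cp = (USL - LSL)/(6*sigma) = (93.7 - 86.8)/(6*1.1909716) = 0.9656
Cpu = (93.7 - 91.26)/(3*1.1909716) = 0.6829
Cpl = (91.26 - 86.8)/(3*1.1909716) = 1.2483
Cpk = min(Cpu, Cpl) = 0.6829

0.6829


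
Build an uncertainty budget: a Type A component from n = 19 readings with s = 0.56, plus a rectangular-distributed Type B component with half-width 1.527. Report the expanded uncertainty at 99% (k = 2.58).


u_A = s / sqrt(n) = 0.56 / sqrt(19) = 0.12847281
u_B = half_width / sqrt(3) = 1.527 / sqrt(3) = 0.88161386
uc = sqrt(u_A^2 + u_B^2) = sqrt(0.12847281^2 + 0.88161386^2) = 0.89092551
U = k * uc = 2.58 * 0.89092551
U = 2.2986

2.2986


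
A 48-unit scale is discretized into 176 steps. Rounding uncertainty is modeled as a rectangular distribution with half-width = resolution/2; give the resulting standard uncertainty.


resolution = range / divisions
resolution = 48 / 176 = 0.27272727
u_res = resolution / (2*sqrt(3))
u_res = 0.27272727 / 3.4641016
u_res = 0.0787

0.0787


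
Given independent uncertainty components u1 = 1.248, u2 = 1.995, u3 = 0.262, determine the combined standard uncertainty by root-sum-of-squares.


uc = sqrt(1.248^2 + 1.995^2 + 0.262^2)
uc = sqrt(5.606173)
uc = 2.3677

2.3677


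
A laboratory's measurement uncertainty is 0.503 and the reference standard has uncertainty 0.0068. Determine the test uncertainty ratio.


TUR = u_lab / u_ref
= 0.503 / 0.0068
= 73.9706

73.9706


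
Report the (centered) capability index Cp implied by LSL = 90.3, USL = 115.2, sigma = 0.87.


Cp = (USL - LSL) / (6 * sigma)
= (115.2 - 90.3) / (6 * 0.87)
= 24.9000 / 5.2200
= 4.7701

4.7701


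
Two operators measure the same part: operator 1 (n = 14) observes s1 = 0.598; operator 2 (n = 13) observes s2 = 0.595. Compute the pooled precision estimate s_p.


s_p = sqrt(((n1-1)*s1^2 + (n2-1)*s2^2) / (n1+n2-2))
numerator = (14-1)*0.598^2 + (13-1)*0.595^2 = 4.648852 + 4.2483 = 8.897152
denominator = 14 + 13 - 2 = 25
s_p^2 = 8.897152 / 25 = 0.35588608
s_p = sqrt(0.35588608) = 0.5966

0.5966


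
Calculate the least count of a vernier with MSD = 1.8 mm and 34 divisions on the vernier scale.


LC = MSD / n_div
= 1.8 / 34
= 0.0529

0.0529


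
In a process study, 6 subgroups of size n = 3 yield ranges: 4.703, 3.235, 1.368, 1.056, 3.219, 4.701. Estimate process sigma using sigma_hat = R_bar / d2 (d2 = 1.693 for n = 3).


R_bar = (4.703 + 3.235 + 1.368 + 1.056 + 3.219 + 4.701) / 6
R_bar = 18.282 / 6 = 3.047
sigma_hat = R_bar / d2 = 3.047 / 1.693 = 1.7998

1.7998


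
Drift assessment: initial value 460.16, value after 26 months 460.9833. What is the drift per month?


rate = (v2 - v1) / months
= (460.9833 - 460.16) / 26
= 0.8233 / 26
= 0.0317

0.0317


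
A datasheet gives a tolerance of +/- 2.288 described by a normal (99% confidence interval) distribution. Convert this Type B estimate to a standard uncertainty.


u_B = half_width / 2.576
u_B = 2.288 / 2.576
u_B = 0.8882

0.8882


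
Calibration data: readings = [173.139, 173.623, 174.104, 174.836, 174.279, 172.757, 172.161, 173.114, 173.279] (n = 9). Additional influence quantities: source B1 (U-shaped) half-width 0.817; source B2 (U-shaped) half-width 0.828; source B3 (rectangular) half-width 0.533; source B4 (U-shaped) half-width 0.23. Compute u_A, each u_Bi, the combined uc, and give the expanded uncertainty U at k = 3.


mean = (173.139 + 173.623 + 174.104 + 174.836 + 174.279 + 172.757 + 172.161 + 173.114 + 173.279) / 9 = 173.4768889
s = sqrt(sum((x - mean)^2)/(n-1)) = 0.82462134
u_A = s / sqrt(n) = 0.82462134 / sqrt(9) = 0.27487378
u_B1 = 0.817 / sqrt(2) = 0.57770624
u_B2 = 0.828 / sqrt(2) = 0.58548441
u_B3 = 0.533 / sqrt(3) = 0.30772769
u_B4 = 0.23 / sqrt(2) = 0.16263456
uc = sqrt(0.27487378^2 + 0.57770624^2 + 0.58548441^2 + 0.30772769^2 + 0.16263456^2) = 0.93447227
U = k * uc = 3 * 0.93447227
U = 2.8034

2.8034


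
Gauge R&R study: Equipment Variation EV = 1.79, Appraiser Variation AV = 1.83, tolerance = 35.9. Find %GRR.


GRR = sqrt(EV^2 + AV^2) = sqrt(1.79^2 + 1.83^2) = 2.5598828
%GRR = GRR / tol * 100 = 2.5598828 / 35.9 * 100
%GRR = 7.1306

7.1306


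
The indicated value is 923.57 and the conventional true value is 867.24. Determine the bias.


Systematic error = measured - true
= 923.57 - 867.24
= 56.3300

56.3300


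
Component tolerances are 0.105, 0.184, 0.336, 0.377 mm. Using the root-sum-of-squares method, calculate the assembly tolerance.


RSS = sqrt(0.105^2 + 0.184^2 + 0.336^2 + 0.377^2)
= sqrt(0.299906)
= 0.5476

0.5476


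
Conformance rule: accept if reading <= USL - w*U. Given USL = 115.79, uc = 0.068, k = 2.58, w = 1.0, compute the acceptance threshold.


U = k * uc = 2.58 * 0.068 = 0.17544
guard band g = w * U = 1.0 * 0.17544 = 0.17544
AL = USL - g = 115.79 - 0.17544
AL = 115.6146

115.6146


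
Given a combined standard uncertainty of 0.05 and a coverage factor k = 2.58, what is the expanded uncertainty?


U = k * uc
U = 2.58 * 0.05
U = 0.1290

0.1290


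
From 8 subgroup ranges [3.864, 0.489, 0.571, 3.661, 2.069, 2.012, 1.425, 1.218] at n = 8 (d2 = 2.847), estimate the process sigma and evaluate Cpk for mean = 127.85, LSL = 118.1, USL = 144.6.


R_bar = (3.864 + 0.489 + 0.571 + 3.661 + 2.069 + 2.012 + 1.425 + 1.218) / 8 = 1.913625
sigma = R_bar / d2 = 1.913625 / 2.847 = 0.6721549
Cp = (USL - LSL)/(6*sigma) = (144.6 - 118.1)/(6*0.6721549) = 6.5709
Cpu = (144.6 - 127.85)/(3*0.6721549) = 8.3066
Cpl = (127.85 - 118.1)/(3*0.6721549) = 4.8352
Cpk = min(Cpu, Cpl) = 4.8352

4.8352


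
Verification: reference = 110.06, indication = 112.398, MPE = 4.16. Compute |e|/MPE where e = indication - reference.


e = indication - reference = 112.398 - 110.06 = 2.3380
|e| = 2.3380
ratio = |e| / MPE = 2.3380 / 4.16
ratio = 0.5620

0.5620


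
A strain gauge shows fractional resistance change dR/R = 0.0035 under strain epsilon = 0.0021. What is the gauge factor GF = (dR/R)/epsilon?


GF = (dR/R) / epsilon
= 0.0035 / 0.0021
= 1.6667

1.6667


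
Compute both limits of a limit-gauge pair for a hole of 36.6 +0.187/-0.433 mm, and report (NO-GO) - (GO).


GO = nominal - lower_tol (smallest hole = maximum material condition)
GO = 36.6 - 0.433 = 36.167
NO-GO = nominal + upper_tol (largest hole = least material condition)
NO-GO = 36.6 + 0.187 = 36.787
spread = NO-GO - GO = 36.787 - 36.167 = 0.6200

0.6200


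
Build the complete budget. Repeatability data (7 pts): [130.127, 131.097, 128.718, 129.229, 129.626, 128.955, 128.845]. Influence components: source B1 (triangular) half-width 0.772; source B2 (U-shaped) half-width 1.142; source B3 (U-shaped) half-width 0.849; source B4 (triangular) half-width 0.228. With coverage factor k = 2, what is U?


mean = (130.127 + 131.097 + 128.718 + 129.229 + 129.626 + 128.955 + 128.845) / 7 = 129.5138571
s = sqrt(sum((x - mean)^2)/(n-1)) = 0.85333511
u_A = s / sqrt(n) = 0.85333511 / sqrt(7) = 0.32253036
u_B1 = 0.772 / sqrt(6) = 0.31516768
u_B2 = 1.142 / sqrt(2) = 0.80751594
u_B3 = 0.849 / sqrt(2) = 0.60033366
u_B4 = 0.228 / sqrt(6) = 0.09308061
uc = sqrt(0.32253036^2 + 0.31516768^2 + 0.80751594^2 + 0.60033366^2 + 0.09308061^2) = 1.1065726
U = k * uc = 2 * 1.1065726
U = 2.2131

2.2131


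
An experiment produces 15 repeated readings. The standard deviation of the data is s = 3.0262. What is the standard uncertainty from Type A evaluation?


u_A = s / sqrt(n)
u_A = 3.0262 / sqrt(15)
u_A = 3.0262 / 3.8729833
u_A = 0.7814

0.7814


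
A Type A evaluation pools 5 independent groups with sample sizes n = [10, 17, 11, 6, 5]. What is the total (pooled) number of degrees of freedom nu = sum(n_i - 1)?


nu = sum_i (n_i - 1)
nu = ((10 - 1) + (17 - 1) + (11 - 1) + (6 - 1) + (5 - 1))
nu = 9 + 16 + 10 + 5 + 4
nu = 44

44


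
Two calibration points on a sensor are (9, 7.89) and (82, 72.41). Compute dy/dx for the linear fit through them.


slope = (y2 - y1) / (x2 - x1)
= (72.41 - 7.89) / (82 - 9)
= 64.5200 / 73
= 0.8838

0.8838


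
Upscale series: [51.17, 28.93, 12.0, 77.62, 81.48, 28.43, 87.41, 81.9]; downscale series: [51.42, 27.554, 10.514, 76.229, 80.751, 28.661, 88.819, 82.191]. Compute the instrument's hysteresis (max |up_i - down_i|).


|51.17 - 51.42| = 0.2500
|28.93 - 27.554| = 1.3760
|12.0 - 10.514| = 1.4860
|77.62 - 76.229| = 1.3910
|81.48 - 80.751| = 0.7290
|28.43 - 28.661| = 0.2310
|87.41 - 88.819| = 1.4090
|81.9 - 82.191| = 0.2910
hysteresis = max(diffs) = 1.4860

1.4860


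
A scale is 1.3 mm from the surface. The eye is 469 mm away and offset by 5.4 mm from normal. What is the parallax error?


error = h * offset / d
= 1.3 * 5.4 / 469
= 0.0150

0.0150


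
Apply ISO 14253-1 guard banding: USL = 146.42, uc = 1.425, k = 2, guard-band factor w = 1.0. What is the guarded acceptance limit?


U = k * uc = 2 * 1.425 = 2.85
guard band g = w * U = 1.0 * 2.85 = 2.85
AL = USL - g = 146.42 - 2.85
AL = 143.5700

143.5700


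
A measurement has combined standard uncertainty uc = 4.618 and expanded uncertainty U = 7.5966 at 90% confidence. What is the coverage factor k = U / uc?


k = U / uc
k = 7.5966 / 4.618
k = 1.645

1.645


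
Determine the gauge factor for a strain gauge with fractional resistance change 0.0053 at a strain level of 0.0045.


GF = (dR/R) / epsilon
= 0.0053 / 0.0045
= 1.1778

1.1778


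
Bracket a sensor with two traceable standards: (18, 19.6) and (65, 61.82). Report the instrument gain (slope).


slope = (y2 - y1) / (x2 - x1)
= (61.82 - 19.6) / (65 - 18)
= 42.2200 / 47
= 0.8983

0.8983


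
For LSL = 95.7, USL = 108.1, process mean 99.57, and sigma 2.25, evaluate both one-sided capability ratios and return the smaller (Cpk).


Cpu = (USL - mean) / (3*sigma) = (108.1 - 99.57) / (3*2.25) = 1.2637
Cpl = (mean - LSL) / (3*sigma) = (99.57 - 95.7) / (3*2.25) = 0.5733
Cpk = min(Cpu, Cpl) = 0.5733

0.5733


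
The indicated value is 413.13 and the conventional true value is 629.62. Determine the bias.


Systematic error = measured - true
= 413.13 - 629.62
= -216.4900

-216.4900


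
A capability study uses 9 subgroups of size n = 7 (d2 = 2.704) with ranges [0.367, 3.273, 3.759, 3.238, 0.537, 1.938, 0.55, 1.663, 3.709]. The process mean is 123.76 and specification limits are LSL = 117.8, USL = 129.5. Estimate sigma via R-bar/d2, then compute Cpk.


R_bar = (0.367 + 3.273 + 3.759 + 3.238 + 0.537 + 1.938 + 0.55 + 1.663 + 3.709) / 9 = 2.1148889
sigma = R_bar / d2 = 2.1148889 / 2.704 = 0.78213347
Cp = (USL - LSL)/(6*sigma) = (129.5 - 117.8)/(6*0.78213347) = 2.4932
Cpu = (129.5 - 123.76)/(3*0.78213347) = 2.4463
Cpl = (123.76 - 117.8)/(3*0.78213347) = 2.5401
Cpk = min(Cpu, Cpl) = 2.4463

2.4463


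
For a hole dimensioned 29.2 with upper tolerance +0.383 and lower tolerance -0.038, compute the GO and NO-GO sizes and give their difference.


GO = nominal - lower_tol (smallest hole = maximum material condition)
GO = 29.2 - 0.038 = 29.162
NO-GO = nominal + upper_tol (largest hole = least material condition)
NO-GO = 29.2 + 0.383 = 29.583
spread = NO-GO - GO = 29.583 - 29.162 = 0.4210

0.4210


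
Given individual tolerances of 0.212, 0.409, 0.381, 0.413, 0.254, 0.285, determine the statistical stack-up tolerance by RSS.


RSS = sqrt(0.212^2 + 0.409^2 + 0.381^2 + 0.413^2 + 0.254^2 + 0.285^2)
= sqrt(0.673696)
= 0.8208

0.8208


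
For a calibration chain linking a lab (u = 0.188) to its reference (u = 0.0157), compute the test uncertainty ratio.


TUR = u_lab / u_ref
= 0.188 / 0.0157
= 11.9745

11.9745


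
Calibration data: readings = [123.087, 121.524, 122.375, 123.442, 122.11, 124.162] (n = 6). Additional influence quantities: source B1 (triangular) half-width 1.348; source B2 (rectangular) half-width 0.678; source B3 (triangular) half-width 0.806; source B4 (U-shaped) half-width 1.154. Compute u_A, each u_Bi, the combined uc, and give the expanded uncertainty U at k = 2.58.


mean = (123.087 + 121.524 + 122.375 + 123.442 + 122.11 + 124.162) / 6 = 122.7833333
s = sqrt(sum((x - mean)^2)/(n-1)) = 0.96258104
u_A = s / sqrt(n) = 0.96258104 / sqrt(6) = 0.39297206
u_B1 = 1.348 / sqrt(6) = 0.5503187
u_B2 = 0.678 / sqrt(3) = 0.39144348
u_B3 = 0.806 / sqrt(6) = 0.32904812
u_B4 = 1.154 / sqrt(2) = 0.81600123
uc = sqrt(0.39297206^2 + 0.5503187^2 + 0.39144348^2 + 0.32904812^2 + 0.81600123^2) = 1.1767057
U = k * uc = 2.58 * 1.1767057
U = 3.0359

3.0359


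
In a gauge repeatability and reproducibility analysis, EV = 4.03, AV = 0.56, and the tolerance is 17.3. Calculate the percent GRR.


GRR = sqrt(EV^2 + AV^2) = sqrt(4.03^2 + 0.56^2) = 4.0687222
%GRR = GRR / tol * 100 = 4.0687222 / 17.3 * 100
%GRR = 23.5186

23.5186


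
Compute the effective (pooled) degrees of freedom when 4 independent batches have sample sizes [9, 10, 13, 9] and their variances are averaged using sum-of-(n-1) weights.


nu = sum_i (n_i - 1)
nu = ((9 - 1) + (10 - 1) + (13 - 1) + (9 - 1))
nu = 8 + 9 + 12 + 8
nu = 37

37


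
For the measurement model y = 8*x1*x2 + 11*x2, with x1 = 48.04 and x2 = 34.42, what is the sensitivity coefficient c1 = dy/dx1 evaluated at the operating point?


y = 8*x1*x2 + 11*x2
dy/dx1 = 8*x2
Evaluate at x2 = 34.42: c1 = 8 * 34.42
c1 = 275.3600

275.3600


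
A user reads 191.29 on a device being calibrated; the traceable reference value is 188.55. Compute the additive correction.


Correction = standard - reading
= 188.55 - 191.29
= -2.7400

-2.7400


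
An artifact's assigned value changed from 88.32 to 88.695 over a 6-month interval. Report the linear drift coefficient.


rate = (v2 - v1) / months
= (88.695 - 88.32) / 6
= 0.3750 / 6
= 0.0625

0.0625


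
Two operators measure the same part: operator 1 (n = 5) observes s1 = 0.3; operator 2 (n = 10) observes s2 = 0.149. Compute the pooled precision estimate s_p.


s_p = sqrt(((n1-1)*s1^2 + (n2-1)*s2^2) / (n1+n2-2))
numerator = (5-1)*0.3^2 + (10-1)*0.149^2 = 0.36 + 0.199809 = 0.559809
denominator = 5 + 10 - 2 = 13
s_p^2 = 0.559809 / 13 = 0.043062231
s_p = sqrt(0.043062231) = 0.2075

0.2075


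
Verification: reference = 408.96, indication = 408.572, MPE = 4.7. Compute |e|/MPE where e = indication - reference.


e = indication - reference = 408.572 - 408.96 = -0.3880
|e| = 0.3880
ratio = |e| / MPE = 0.3880 / 4.7
ratio = 0.0826

0.0826


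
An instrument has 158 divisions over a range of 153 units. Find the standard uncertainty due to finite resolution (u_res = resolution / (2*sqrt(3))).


resolution = range / divisions
resolution = 153 / 158 = 0.96835443
u_res = resolution / (2*sqrt(3))
u_res = 0.96835443 / 3.4641016
u_res = 0.2795

0.2795


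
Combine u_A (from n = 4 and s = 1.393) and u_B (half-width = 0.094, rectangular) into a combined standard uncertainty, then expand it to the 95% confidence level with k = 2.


u_A = s / sqrt(n) = 1.393 / sqrt(4) = 0.6965
u_B = half_width / sqrt(3) = 0.094 / sqrt(3) = 0.054270925
uc = sqrt(u_A^2 + u_B^2) = sqrt(0.6965^2 + 0.054270925^2) = 0.69861118
U = k * uc = 2 * 0.69861118
U = 1.3972

1.3972


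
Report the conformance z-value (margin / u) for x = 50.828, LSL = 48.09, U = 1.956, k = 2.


u = U / k = 1.956 / 2 = 0.978
margin = |LSL - x| = |48.09 - 50.828| = 2.738
z = margin / u = 2.738 / 0.978
z = 2.7996

2.7996


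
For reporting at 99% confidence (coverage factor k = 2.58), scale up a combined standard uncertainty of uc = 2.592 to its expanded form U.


U = k * uc
U = 2.58 * 2.592
U = 6.6874

6.6874


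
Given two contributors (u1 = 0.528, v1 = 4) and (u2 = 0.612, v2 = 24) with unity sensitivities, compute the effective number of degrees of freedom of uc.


uc = sqrt(u1^2 + u2^2) = sqrt(0.528^2 + 0.612^2) = 0.80828708
v_eff = uc^4 / (u1^4/v1 + u2^4/v2)
= 0.80828708^4 / (0.528^4/4 + 0.612^4/24)
= 0.42683748 / 0.025275263
v_eff = 16.8876

16.8876


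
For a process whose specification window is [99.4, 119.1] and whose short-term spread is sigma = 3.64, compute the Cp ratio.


Cp = (USL - LSL) / (6 * sigma)
= (119.1 - 99.4) / (6 * 3.64)
= 19.7000 / 21.8400
= 0.9020

0.9020


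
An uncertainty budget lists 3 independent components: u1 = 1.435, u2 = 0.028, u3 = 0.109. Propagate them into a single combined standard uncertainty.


uc = sqrt(1.435^2 + 0.028^2 + 0.109^2)
uc = sqrt(2.07189)
uc = 1.4394

1.4394


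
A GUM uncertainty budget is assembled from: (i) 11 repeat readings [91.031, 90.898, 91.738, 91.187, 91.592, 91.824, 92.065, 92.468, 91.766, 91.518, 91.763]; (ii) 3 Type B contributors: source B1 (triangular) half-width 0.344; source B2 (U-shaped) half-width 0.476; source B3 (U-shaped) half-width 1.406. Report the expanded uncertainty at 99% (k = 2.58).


mean = (91.031 + 90.898 + 91.738 + 91.187 + 91.592 + 91.824 + 92.065 + 92.468 + 91.766 + 91.518 + 91.763) / 11 = 91.62272727
s = sqrt(sum((x - mean)^2)/(n-1)) = 0.45620546
u_A = s / sqrt(n) = 0.45620546 / sqrt(11) = 0.13755112
u_B1 = 0.344 / sqrt(6) = 0.14043741
u_B2 = 0.476 / sqrt(2) = 0.33658283
u_B3 = 1.406 / sqrt(2) = 0.99419213
uc = sqrt(0.13755112^2 + 0.14043741^2 + 0.33658283^2 + 0.99419213^2) = 1.0678712
U = k * uc = 2.58 * 1.0678712
U = 2.7551

2.7551


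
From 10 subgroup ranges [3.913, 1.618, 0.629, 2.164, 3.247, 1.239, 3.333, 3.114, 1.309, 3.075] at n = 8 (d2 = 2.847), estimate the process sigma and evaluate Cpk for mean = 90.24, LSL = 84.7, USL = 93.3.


R_bar = (3.913 + 1.618 + 0.629 + 2.164 + 3.247 + 1.239 + 3.333 + 3.114 + 1.309 + 3.075) / 10 = 2.3641
sigma = R_bar / d2 = 2.3641 / 2.847 = 0.83038286
Cp = (USL - LSL)/(6*sigma) = (93.3 - 84.7)/(6*0.83038286) = 1.7261
Cpu = (93.3 - 90.24)/(3*0.83038286) = 1.2283
Cpl = (90.24 - 84.7)/(3*0.83038286) = 2.2239
Cpk = min(Cpu, Cpl) = 1.2283

1.2283


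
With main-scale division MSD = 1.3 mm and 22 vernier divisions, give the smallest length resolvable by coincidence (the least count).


LC = MSD / n_div
= 1.3 / 22
= 0.0591

0.0591


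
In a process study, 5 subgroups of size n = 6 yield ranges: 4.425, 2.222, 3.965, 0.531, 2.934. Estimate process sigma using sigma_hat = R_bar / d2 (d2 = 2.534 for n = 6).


R_bar = (4.425 + 2.222 + 3.965 + 0.531 + 2.934) / 5
R_bar = 14.077 / 5 = 2.8154
sigma_hat = R_bar / d2 = 2.8154 / 2.534 = 1.1110

1.1110


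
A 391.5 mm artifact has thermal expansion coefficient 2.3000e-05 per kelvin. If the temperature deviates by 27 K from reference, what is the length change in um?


dL = L * alpha * dT
= 391.5 * 2.3000e-05 * 27
= 0.2431215 mm
dL_um = 0.2431215 * 1000 = 243.1215 um

243.1215


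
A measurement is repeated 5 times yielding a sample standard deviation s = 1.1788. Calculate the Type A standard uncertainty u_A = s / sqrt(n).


u_A = s / sqrt(n)
u_A = 1.1788 / sqrt(5)
u_A = 1.1788 / 2.236068
u_A = 0.5272

0.5272


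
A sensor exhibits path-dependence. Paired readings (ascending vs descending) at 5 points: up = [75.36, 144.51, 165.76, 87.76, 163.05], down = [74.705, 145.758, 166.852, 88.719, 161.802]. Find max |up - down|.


|75.36 - 74.705| = 0.6550
|144.51 - 145.758| = 1.2480
|165.76 - 166.852| = 1.0920
|87.76 - 88.719| = 0.9590
|163.05 - 161.802| = 1.2480
hysteresis = max(diffs) = 1.2480

1.2480


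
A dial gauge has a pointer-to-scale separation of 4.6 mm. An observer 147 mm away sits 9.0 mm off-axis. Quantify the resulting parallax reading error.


error = h * offset / d
= 4.6 * 9.0 / 147
= 0.2816

0.2816


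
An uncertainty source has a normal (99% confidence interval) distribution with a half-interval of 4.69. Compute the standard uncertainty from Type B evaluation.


u_B = half_width / 2.576
u_B = 4.69 / 2.576
u_B = 1.8207

1.8207


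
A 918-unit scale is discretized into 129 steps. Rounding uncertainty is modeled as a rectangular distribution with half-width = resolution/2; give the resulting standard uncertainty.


resolution = range / divisions
resolution = 918 / 129 = 7.1162791
u_res = resolution / (2*sqrt(3))
u_res = 7.1162791 / 3.4641016
u_res = 2.0543

2.0543


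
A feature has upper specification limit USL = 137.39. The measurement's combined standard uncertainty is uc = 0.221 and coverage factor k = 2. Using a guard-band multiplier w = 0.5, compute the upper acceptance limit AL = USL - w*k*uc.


U = k * uc = 2 * 0.221 = 0.442
guard band g = w * U = 0.5 * 0.442 = 0.221
AL = USL - g = 137.39 - 0.221
AL = 137.1690

137.1690


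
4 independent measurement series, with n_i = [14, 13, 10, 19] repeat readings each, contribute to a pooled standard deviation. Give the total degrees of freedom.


nu = sum_i (n_i - 1)
nu = ((14 - 1) + (13 - 1) + (10 - 1) + (19 - 1))
nu = 13 + 12 + 9 + 18
nu = 52

52


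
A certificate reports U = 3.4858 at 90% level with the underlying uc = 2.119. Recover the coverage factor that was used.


k = U / uc
k = 3.4858 / 2.119
k = 1.645

1.645


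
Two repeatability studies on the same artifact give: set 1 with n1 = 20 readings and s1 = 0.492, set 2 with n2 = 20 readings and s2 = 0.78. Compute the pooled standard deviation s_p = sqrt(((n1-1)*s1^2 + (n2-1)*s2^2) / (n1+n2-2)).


s_p = sqrt(((n1-1)*s1^2 + (n2-1)*s2^2) / (n1+n2-2))
numerator = (20-1)*0.492^2 + (20-1)*0.78^2 = 4.599216 + 11.5596 = 16.158816
denominator = 20 + 20 - 2 = 38
s_p^2 = 16.158816 / 38 = 0.425232
s_p = sqrt(0.425232) = 0.6521

0.6521


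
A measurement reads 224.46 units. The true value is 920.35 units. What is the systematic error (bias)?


Systematic error = measured - true
= 224.46 - 920.35
= -695.8900

-695.8900


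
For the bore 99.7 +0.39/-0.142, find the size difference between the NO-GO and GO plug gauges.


GO = nominal - lower_tol (smallest hole = maximum material condition)
GO = 99.7 - 0.142 = 99.558
NO-GO = nominal + upper_tol (largest hole = least material condition)
NO-GO = 99.7 + 0.39 = 100.09
spread = NO-GO - GO = 100.09 - 99.558 = 0.5320

0.5320


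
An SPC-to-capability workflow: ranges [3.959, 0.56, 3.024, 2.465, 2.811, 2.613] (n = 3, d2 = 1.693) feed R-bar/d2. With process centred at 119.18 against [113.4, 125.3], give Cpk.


R_bar = (3.959 + 0.56 + 3.024 + 2.465 + 2.811 + 2.613) / 6 = 2.572
sigma = R_bar / d2 = 2.572 / 1.693 = 1.5191967
Cp = (USL - LSL)/(6*sigma) = (125.3 - 113.4)/(6*1.5191967) = 1.3055
Cpu = (125.3 - 119.18)/(3*1.5191967) = 1.3428
Cpl = (119.18 - 113.4)/(3*1.5191967) = 1.2682
Cpk = min(Cpu, Cpl) = 1.2682

1.2682


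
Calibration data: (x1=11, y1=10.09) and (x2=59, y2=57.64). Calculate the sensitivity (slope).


slope = (y2 - y1) / (x2 - x1)
= (57.64 - 10.09) / (59 - 11)
= 47.5500 / 48
= 0.9906

0.9906


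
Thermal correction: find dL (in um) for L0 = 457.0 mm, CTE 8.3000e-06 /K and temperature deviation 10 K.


dL = L * alpha * dT
= 457.0 * 8.3000e-06 * 10
= 0.0379310 mm
dL_um = 0.0379310 * 1000 = 37.9310 um

37.9310


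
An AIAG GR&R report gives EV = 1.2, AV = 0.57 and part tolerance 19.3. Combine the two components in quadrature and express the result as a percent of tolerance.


GRR = sqrt(EV^2 + AV^2) = sqrt(1.2^2 + 0.57^2) = 1.3284954
%GRR = GRR / tol * 100 = 1.3284954 / 19.3 * 100
%GRR = 6.8834

6.8834


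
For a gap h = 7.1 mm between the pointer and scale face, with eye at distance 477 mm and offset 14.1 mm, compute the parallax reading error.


error = h * offset / d
= 7.1 * 14.1 / 477
= 0.2099

0.2099


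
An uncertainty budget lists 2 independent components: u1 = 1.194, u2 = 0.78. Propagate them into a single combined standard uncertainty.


uc = sqrt(1.194^2 + 0.78^2)
uc = sqrt(2.034036)
uc = 1.4262

1.4262


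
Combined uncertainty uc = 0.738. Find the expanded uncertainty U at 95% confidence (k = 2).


U = k * uc
U = 2 * 0.738
U = 1.4760

1.4760


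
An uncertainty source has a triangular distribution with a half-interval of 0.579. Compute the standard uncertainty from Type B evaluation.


u_B = half_width / sqrt(6)
u_B = 0.579 / 2.4494897
u_B = 0.2364

0.2364


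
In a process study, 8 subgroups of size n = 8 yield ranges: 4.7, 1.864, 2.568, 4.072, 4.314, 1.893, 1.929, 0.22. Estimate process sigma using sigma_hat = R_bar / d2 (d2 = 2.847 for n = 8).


R_bar = (4.7 + 1.864 + 2.568 + 4.072 + 4.314 + 1.893 + 1.929 + 0.22) / 8
R_bar = 21.56 / 8 = 2.695
sigma_hat = R_bar / d2 = 2.695 / 2.847 = 0.9466

0.9466


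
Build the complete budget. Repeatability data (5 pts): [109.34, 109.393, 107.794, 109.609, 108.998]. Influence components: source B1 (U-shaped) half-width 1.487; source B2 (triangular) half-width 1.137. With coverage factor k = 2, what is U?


mean = (109.34 + 109.393 + 107.794 + 109.609 + 108.998) / 5 = 109.0268
s = sqrt(sum((x - mean)^2)/(n-1)) = 0.72314915
u_A = s / sqrt(n) = 0.72314915 / sqrt(5) = 0.32340213
u_B1 = 1.487 / sqrt(2) = 1.0514678
u_B2 = 1.137 / sqrt(6) = 0.46417831
uc = sqrt(0.32340213^2 + 1.0514678^2 + 0.46417831^2) = 1.1939996
U = k * uc = 2 * 1.1939996
U = 2.3880

2.3880


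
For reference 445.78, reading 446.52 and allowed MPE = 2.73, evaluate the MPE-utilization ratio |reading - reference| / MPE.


e = indication - reference = 446.52 - 445.78 = 0.7400
|e| = 0.7400
ratio = |e| / MPE = 0.7400 / 2.73
ratio = 0.2711

0.2711


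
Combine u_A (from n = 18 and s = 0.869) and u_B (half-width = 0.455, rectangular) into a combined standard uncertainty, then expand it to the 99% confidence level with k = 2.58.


u_A = s / sqrt(n) = 0.869 / sqrt(18) = 0.20482526
u_B = half_width / sqrt(3) = 0.455 / sqrt(3) = 0.26269437
uc = sqrt(u_A^2 + u_B^2) = sqrt(0.20482526^2 + 0.26269437^2) = 0.33310917
U = k * uc = 2.58 * 0.33310917
U = 0.8594

0.8594


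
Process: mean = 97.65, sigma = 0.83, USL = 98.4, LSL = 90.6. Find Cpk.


Cpu = (USL - mean) / (3*sigma) = (98.4 - 97.65) / (3*0.83) = 0.3012
Cpl = (mean - LSL) / (3*sigma) = (97.65 - 90.6) / (3*0.83) = 2.8313
Cpk = min(Cpu, Cpl) = 0.3012

0.3012


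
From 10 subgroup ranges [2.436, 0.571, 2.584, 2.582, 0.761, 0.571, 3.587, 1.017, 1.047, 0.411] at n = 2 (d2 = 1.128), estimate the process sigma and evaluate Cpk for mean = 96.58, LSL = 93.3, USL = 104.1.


R_bar = (2.436 + 0.571 + 2.584 + 2.582 + 0.761 + 0.571 + 3.587 + 1.017 + 1.047 + 0.411) / 10 = 1.5567
sigma = R_bar / d2 = 1.5567 / 1.128 = 1.3800532
Cp = (USL - LSL)/(6*sigma) = (104.1 - 93.3)/(6*1.3800532) = 1.3043
Cpu = (104.1 - 96.58)/(3*1.3800532) = 1.8164
Cpl = (96.58 - 93.3)/(3*1.3800532) = 0.7922
Cpk = min(Cpu, Cpl) = 0.7922

0.7922


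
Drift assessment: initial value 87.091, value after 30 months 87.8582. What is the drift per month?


rate = (v2 - v1) / months
= (87.8582 - 87.091) / 30
= 0.7672 / 30
= 0.0256

0.0256


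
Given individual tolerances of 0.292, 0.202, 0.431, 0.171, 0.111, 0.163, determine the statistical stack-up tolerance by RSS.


RSS = sqrt(0.292^2 + 0.202^2 + 0.431^2 + 0.171^2 + 0.111^2 + 0.163^2)
= sqrt(0.37996)
= 0.6164

0.6164


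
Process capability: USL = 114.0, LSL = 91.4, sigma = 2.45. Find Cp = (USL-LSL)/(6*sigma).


Cp = (USL - LSL) / (6 * sigma)
= (114.0 - 91.4) / (6 * 2.45)
= 22.6000 / 14.7000
= 1.5374

1.5374


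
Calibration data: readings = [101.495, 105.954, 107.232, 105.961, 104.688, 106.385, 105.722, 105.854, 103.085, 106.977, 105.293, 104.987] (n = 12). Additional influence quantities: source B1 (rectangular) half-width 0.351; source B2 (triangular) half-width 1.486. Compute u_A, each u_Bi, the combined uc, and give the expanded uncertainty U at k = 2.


mean = (101.495 + 105.954 + 107.232 + 105.961 + 104.688 + 106.385 + 105.722 + 105.854 + 103.085 + 106.977 + 105.293 + 104.987) / 12 = 105.30275
s = sqrt(sum((x - mean)^2)/(n-1)) = 1.6216864
u_A = s / sqrt(n) = 1.6216864 / sqrt(12) = 0.46814054
u_B1 = 0.351 / sqrt(3) = 0.20264994
u_B2 = 1.486 / sqrt(6) = 0.60665696
uc = sqrt(0.46814054^2 + 0.20264994^2 + 0.60665696^2) = 0.79262553
U = k * uc = 2 * 0.79262553
U = 1.5853

1.5853


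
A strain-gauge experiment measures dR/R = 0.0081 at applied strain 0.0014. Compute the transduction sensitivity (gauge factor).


GF = (dR/R) / epsilon
= 0.0081 / 0.0014
= 5.7857

5.7857


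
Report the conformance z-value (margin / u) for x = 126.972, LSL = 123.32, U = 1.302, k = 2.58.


u = U / k = 1.302 / 2.58 = 0.50465116
margin = |LSL - x| = |123.32 - 126.972| = 3.652
z = margin / u = 3.652 / 0.50465116
z = 7.2367

7.2367


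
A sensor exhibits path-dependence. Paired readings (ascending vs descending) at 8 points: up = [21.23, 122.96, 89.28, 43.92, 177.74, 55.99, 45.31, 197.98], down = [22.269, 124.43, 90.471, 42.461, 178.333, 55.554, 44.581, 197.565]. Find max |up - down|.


|21.23 - 22.269| = 1.0390
|122.96 - 124.43| = 1.4700
|89.28 - 90.471| = 1.1910
|43.92 - 42.461| = 1.4590
|177.74 - 178.333| = 0.5930
|55.99 - 55.554| = 0.4360
|45.31 - 44.581| = 0.7290
|197.98 - 197.565| = 0.4150
hysteresis = max(diffs) = 1.4700

1.4700


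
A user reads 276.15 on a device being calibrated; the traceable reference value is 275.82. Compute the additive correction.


Correction = standard - reading
= 275.82 - 276.15
= -0.3300

-0.3300


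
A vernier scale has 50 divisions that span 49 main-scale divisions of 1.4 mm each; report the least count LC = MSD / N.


LC = MSD / n_div
= 1.4 / 50
= 0.0280

0.0280


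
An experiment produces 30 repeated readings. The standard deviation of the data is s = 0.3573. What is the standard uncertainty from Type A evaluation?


u_A = s / sqrt(n)
u_A = 0.3573 / sqrt(30)
u_A = 0.3573 / 5.4772256
u_A = 0.0652

0.0652


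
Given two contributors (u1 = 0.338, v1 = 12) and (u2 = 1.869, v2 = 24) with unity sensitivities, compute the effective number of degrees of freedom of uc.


uc = sqrt(u1^2 + u2^2) = sqrt(0.338^2 + 1.869^2) = 1.899317
v_eff = uc^4 / (u1^4/v1 + u2^4/v2)
= 1.899317^4 / (0.338^4/12 + 1.869^4/24)
= 13.013371 / 0.50951155
v_eff = 25.5409

25.5409


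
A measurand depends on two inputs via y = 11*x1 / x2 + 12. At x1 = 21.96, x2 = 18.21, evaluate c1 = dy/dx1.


y = 11*x1 / x2 + 12
dy/dx1 = 11/x2
Evaluate at x2 = 18.21: c1 = 11 / 18.21
c1 = 0.6041

0.6041


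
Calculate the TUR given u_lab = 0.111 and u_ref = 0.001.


TUR = u_lab / u_ref
= 0.111 / 0.001
= 111.0000

111.0000


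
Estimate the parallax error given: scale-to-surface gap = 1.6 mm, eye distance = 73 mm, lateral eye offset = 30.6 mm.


error = h * offset / d
= 1.6 * 30.6 / 73
= 0.6707

0.6707


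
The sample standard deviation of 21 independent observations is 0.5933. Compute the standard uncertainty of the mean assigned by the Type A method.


u_A = s / sqrt(n)
u_A = 0.5933 / sqrt(21)
u_A = 0.5933 / 4.5825757
u_A = 0.1295

0.1295


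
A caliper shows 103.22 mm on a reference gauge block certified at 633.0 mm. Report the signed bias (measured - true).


Systematic error = measured - true
= 103.22 - 633.0
= -529.7800

-529.7800


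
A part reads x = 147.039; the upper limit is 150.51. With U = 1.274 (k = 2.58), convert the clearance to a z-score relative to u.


u = U / k = 1.274 / 2.58 = 0.49379845
margin = |USL - x| = |150.51 - 147.039| = 3.471
z = margin / u = 3.471 / 0.49379845
z = 7.0292

7.0292


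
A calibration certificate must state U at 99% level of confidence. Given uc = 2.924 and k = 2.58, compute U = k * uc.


U = k * uc
U = 2.58 * 2.924
U = 7.5439

7.5439


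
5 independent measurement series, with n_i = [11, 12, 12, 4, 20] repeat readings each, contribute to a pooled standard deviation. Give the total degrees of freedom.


nu = sum_i (n_i - 1)
nu = ((11 - 1) + (12 - 1) + (12 - 1) + (4 - 1) + (20 - 1))
nu = 10 + 11 + 11 + 3 + 19
nu = 54

54


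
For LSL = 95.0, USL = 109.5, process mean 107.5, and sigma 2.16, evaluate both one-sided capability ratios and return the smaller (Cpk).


Cpu = (USL - mean) / (3*sigma) = (109.5 - 107.5) / (3*2.16) = 0.3086
Cpl = (mean - LSL) / (3*sigma) = (107.5 - 95.0) / (3*2.16) = 1.9290
Cpk = min(Cpu, Cpl) = 0.3086

0.3086


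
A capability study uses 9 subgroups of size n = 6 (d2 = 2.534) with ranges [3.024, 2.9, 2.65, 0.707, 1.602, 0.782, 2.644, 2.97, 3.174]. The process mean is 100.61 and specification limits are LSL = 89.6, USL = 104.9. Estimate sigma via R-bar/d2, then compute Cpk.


R_bar = (3.024 + 2.9 + 2.65 + 0.707 + 1.602 + 0.782 + 2.644 + 2.97 + 3.174) / 9 = 2.2725556
sigma = R_bar / d2 = 2.2725556 / 2.534 = 0.89682541
Cp = (USL - LSL)/(6*sigma) = (104.9 - 89.6)/(6*0.89682541) = 2.8434
Cpu = (104.9 - 100.61)/(3*0.89682541) = 1.5945
Cpl = (100.61 - 89.6)/(3*0.89682541) = 4.0922
Cpk = min(Cpu, Cpl) = 1.5945

1.5945


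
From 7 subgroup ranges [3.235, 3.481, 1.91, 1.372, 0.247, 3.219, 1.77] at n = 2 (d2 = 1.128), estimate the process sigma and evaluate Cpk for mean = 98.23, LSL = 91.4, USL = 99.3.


R_bar = (3.235 + 3.481 + 1.91 + 1.372 + 0.247 + 3.219 + 1.77) / 7 = 2.1762857
sigma = R_bar / d2 = 2.1762857 / 1.128 = 1.9293313
Cp = (USL - LSL)/(6*sigma) = (99.3 - 91.4)/(6*1.9293313) = 0.6824
Cpu = (99.3 - 98.23)/(3*1.9293313) = 0.1849
Cpl = (98.23 - 91.4)/(3*1.9293313) = 1.1800
Cpk = min(Cpu, Cpl) = 0.1849

0.1849


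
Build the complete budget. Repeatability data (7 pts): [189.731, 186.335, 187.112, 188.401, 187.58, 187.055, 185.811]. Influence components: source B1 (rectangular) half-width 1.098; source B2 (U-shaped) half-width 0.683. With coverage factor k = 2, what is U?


mean = (189.731 + 186.335 + 187.112 + 188.401 + 187.58 + 187.055 + 185.811) / 7 = 187.4321429
s = sqrt(sum((x - mean)^2)/(n-1)) = 1.3116049
u_A = s / sqrt(n) = 1.3116049 / sqrt(7) = 0.49574005
u_B1 = 1.098 / sqrt(3) = 0.6339306
u_B2 = 0.683 / sqrt(2) = 0.48295393
uc = sqrt(0.49574005^2 + 0.6339306^2 + 0.48295393^2) = 0.93854712
U = k * uc = 2 * 0.93854712
U = 1.8771

1.8771


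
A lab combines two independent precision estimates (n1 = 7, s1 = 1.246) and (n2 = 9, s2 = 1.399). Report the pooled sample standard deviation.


s_p = sqrt(((n1-1)*s1^2 + (n2-1)*s2^2) / (n1+n2-2))
numerator = (7-1)*1.246^2 + (9-1)*1.399^2 = 9.315096 + 15.657608 = 24.972704
denominator = 7 + 9 - 2 = 14
s_p^2 = 24.972704 / 14 = 1.7837646
s_p = sqrt(1.7837646) = 1.3356

1.3356


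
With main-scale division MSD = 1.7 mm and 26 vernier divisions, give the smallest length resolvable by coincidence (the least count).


LC = MSD / n_div
= 1.7 / 26
= 0.0654

0.0654


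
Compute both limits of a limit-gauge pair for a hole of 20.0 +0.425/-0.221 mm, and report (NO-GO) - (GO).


GO = nominal - lower_tol (smallest hole = maximum material condition)
GO = 20.0 - 0.221 = 19.779
NO-GO = nominal + upper_tol (largest hole = least material condition)
NO-GO = 20.0 + 0.425 = 20.425
spread = NO-GO - GO = 20.425 - 19.779 = 0.6460

0.6460


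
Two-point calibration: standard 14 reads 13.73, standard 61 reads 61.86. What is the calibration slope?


slope = (y2 - y1) / (x2 - x1)
= (61.86 - 13.73) / (61 - 14)
= 48.1300 / 47
= 1.0240

1.0240


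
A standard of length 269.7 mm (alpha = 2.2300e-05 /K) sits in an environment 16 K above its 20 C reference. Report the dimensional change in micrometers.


dL = L * alpha * dT
= 269.7 * 2.2300e-05 * 16
= 0.0962290 mm
dL_um = 0.0962290 * 1000 = 96.2290 um

96.2290


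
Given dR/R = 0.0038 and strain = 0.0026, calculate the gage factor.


GF = (dR/R) / epsilon
= 0.0038 / 0.0026
= 1.4615

1.4615


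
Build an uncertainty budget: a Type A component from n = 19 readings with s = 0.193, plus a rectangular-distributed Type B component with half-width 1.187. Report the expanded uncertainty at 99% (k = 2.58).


u_A = s / sqrt(n) = 0.193 / sqrt(19) = 0.044277237
u_B = half_width / sqrt(3) = 1.187 / sqrt(3) = 0.68531477
uc = sqrt(u_A^2 + u_B^2) = sqrt(0.044277237^2 + 0.68531477^2) = 0.68674363
U = k * uc = 2.58 * 0.68674363
U = 1.7718

1.7718


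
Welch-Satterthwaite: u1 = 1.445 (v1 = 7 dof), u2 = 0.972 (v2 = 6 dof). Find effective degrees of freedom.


uc = sqrt(u1^2 + u2^2) = sqrt(1.445^2 + 0.972^2) = 1.7414962
v_eff = uc^4 / (u1^4/v1 + u2^4/v2)
= 1.7414962^4 / (1.445^4/7 + 0.972^4/6)
= 9.1979305 / 0.77160495
v_eff = 11.9205

11.9205


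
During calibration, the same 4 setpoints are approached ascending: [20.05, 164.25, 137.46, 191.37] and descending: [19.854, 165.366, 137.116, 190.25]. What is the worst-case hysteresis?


|20.05 - 19.854| = 0.1960
|164.25 - 165.366| = 1.1160
|137.46 - 137.116| = 0.3440
|191.37 - 190.25| = 1.1200
hysteresis = max(diffs) = 1.1200

1.1200


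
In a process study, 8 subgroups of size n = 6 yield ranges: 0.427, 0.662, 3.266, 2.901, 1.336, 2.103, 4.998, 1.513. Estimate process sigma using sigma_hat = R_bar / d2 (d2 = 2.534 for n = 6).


R_bar = (0.427 + 0.662 + 3.266 + 2.901 + 1.336 + 2.103 + 4.998 + 1.513) / 8
R_bar = 17.206 / 8 = 2.15075
sigma_hat = R_bar / d2 = 2.15075 / 2.534 = 0.8488

0.8488


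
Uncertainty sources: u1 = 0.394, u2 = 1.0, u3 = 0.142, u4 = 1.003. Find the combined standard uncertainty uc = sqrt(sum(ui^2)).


uc = sqrt(0.394^2 + 1.0^2 + 0.142^2 + 1.003^2)
uc = sqrt(2.181409)
uc = 1.4770

1.4770


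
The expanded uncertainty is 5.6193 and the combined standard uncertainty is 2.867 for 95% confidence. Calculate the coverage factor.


k = U / uc
k = 5.6193 / 2.867
k = 1.96

1.96


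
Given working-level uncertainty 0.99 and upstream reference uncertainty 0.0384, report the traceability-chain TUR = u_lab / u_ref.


TUR = u_lab / u_ref
= 0.99 / 0.0384
= 25.7813

25.7813


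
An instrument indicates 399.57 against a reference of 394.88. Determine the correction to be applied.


Correction = standard - reading
= 394.88 - 399.57
= -4.6900

-4.6900


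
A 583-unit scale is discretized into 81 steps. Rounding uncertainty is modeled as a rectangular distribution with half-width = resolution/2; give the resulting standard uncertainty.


resolution = range / divisions
resolution = 583 / 81 = 7.1975309
u_res = resolution / (2*sqrt(3))
u_res = 7.1975309 / 3.4641016
u_res = 2.0777

2.0777


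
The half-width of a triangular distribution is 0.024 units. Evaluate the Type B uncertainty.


u_B = half_width / sqrt(6)
u_B = 0.024 / 2.4494897
u_B = 0.0098

0.0098


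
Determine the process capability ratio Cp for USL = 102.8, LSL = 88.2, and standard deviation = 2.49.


Cp = (USL - LSL) / (6 * sigma)
= (102.8 - 88.2) / (6 * 2.49)
= 14.6000 / 14.9400
= 0.9772

0.9772
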